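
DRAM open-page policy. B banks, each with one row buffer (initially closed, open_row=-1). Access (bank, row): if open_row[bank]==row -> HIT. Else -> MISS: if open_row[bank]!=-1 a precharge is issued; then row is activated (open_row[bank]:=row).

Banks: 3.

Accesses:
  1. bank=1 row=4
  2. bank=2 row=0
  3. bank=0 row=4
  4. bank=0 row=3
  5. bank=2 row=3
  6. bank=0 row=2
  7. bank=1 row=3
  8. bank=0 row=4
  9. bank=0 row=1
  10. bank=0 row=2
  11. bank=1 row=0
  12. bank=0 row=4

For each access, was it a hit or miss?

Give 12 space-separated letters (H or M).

Acc 1: bank1 row4 -> MISS (open row4); precharges=0
Acc 2: bank2 row0 -> MISS (open row0); precharges=0
Acc 3: bank0 row4 -> MISS (open row4); precharges=0
Acc 4: bank0 row3 -> MISS (open row3); precharges=1
Acc 5: bank2 row3 -> MISS (open row3); precharges=2
Acc 6: bank0 row2 -> MISS (open row2); precharges=3
Acc 7: bank1 row3 -> MISS (open row3); precharges=4
Acc 8: bank0 row4 -> MISS (open row4); precharges=5
Acc 9: bank0 row1 -> MISS (open row1); precharges=6
Acc 10: bank0 row2 -> MISS (open row2); precharges=7
Acc 11: bank1 row0 -> MISS (open row0); precharges=8
Acc 12: bank0 row4 -> MISS (open row4); precharges=9

Answer: M M M M M M M M M M M M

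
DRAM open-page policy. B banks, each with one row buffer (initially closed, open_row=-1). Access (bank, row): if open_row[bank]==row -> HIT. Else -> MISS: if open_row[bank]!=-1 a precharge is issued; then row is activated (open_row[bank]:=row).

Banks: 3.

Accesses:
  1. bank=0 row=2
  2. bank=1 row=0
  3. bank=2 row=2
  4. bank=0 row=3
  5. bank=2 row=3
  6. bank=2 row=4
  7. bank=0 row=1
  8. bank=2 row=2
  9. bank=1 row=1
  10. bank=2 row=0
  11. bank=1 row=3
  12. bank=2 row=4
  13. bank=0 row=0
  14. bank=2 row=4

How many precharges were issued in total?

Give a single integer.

Acc 1: bank0 row2 -> MISS (open row2); precharges=0
Acc 2: bank1 row0 -> MISS (open row0); precharges=0
Acc 3: bank2 row2 -> MISS (open row2); precharges=0
Acc 4: bank0 row3 -> MISS (open row3); precharges=1
Acc 5: bank2 row3 -> MISS (open row3); precharges=2
Acc 6: bank2 row4 -> MISS (open row4); precharges=3
Acc 7: bank0 row1 -> MISS (open row1); precharges=4
Acc 8: bank2 row2 -> MISS (open row2); precharges=5
Acc 9: bank1 row1 -> MISS (open row1); precharges=6
Acc 10: bank2 row0 -> MISS (open row0); precharges=7
Acc 11: bank1 row3 -> MISS (open row3); precharges=8
Acc 12: bank2 row4 -> MISS (open row4); precharges=9
Acc 13: bank0 row0 -> MISS (open row0); precharges=10
Acc 14: bank2 row4 -> HIT

Answer: 10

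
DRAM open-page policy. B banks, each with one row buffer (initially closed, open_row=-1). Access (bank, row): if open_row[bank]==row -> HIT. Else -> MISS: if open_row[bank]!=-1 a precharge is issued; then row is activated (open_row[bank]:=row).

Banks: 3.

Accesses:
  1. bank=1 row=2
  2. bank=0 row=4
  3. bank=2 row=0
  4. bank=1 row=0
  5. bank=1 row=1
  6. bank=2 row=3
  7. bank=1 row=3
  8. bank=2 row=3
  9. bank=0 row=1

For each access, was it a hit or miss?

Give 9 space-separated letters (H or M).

Acc 1: bank1 row2 -> MISS (open row2); precharges=0
Acc 2: bank0 row4 -> MISS (open row4); precharges=0
Acc 3: bank2 row0 -> MISS (open row0); precharges=0
Acc 4: bank1 row0 -> MISS (open row0); precharges=1
Acc 5: bank1 row1 -> MISS (open row1); precharges=2
Acc 6: bank2 row3 -> MISS (open row3); precharges=3
Acc 7: bank1 row3 -> MISS (open row3); precharges=4
Acc 8: bank2 row3 -> HIT
Acc 9: bank0 row1 -> MISS (open row1); precharges=5

Answer: M M M M M M M H M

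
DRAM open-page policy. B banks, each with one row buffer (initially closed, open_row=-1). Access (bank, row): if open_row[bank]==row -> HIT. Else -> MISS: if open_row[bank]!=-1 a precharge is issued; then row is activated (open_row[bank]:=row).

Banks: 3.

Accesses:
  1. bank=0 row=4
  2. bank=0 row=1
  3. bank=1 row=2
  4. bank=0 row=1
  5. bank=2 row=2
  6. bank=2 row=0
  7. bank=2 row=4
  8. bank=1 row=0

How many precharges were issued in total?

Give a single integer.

Answer: 4

Derivation:
Acc 1: bank0 row4 -> MISS (open row4); precharges=0
Acc 2: bank0 row1 -> MISS (open row1); precharges=1
Acc 3: bank1 row2 -> MISS (open row2); precharges=1
Acc 4: bank0 row1 -> HIT
Acc 5: bank2 row2 -> MISS (open row2); precharges=1
Acc 6: bank2 row0 -> MISS (open row0); precharges=2
Acc 7: bank2 row4 -> MISS (open row4); precharges=3
Acc 8: bank1 row0 -> MISS (open row0); precharges=4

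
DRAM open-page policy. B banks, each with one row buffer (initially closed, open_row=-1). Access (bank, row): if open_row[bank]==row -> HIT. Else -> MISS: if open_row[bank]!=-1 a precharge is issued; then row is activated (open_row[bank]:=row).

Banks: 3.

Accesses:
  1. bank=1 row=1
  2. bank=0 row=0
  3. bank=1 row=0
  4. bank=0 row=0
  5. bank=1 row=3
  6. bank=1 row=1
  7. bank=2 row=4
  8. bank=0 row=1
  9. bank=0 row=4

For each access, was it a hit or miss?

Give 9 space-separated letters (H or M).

Answer: M M M H M M M M M

Derivation:
Acc 1: bank1 row1 -> MISS (open row1); precharges=0
Acc 2: bank0 row0 -> MISS (open row0); precharges=0
Acc 3: bank1 row0 -> MISS (open row0); precharges=1
Acc 4: bank0 row0 -> HIT
Acc 5: bank1 row3 -> MISS (open row3); precharges=2
Acc 6: bank1 row1 -> MISS (open row1); precharges=3
Acc 7: bank2 row4 -> MISS (open row4); precharges=3
Acc 8: bank0 row1 -> MISS (open row1); precharges=4
Acc 9: bank0 row4 -> MISS (open row4); precharges=5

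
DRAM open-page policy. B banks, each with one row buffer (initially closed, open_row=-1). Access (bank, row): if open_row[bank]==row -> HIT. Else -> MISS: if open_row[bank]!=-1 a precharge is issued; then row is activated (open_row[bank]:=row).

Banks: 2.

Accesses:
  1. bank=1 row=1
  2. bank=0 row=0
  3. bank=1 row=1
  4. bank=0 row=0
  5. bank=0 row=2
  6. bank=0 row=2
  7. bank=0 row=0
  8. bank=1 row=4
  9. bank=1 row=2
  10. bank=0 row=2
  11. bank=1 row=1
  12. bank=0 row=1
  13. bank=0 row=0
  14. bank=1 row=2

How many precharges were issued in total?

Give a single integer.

Answer: 9

Derivation:
Acc 1: bank1 row1 -> MISS (open row1); precharges=0
Acc 2: bank0 row0 -> MISS (open row0); precharges=0
Acc 3: bank1 row1 -> HIT
Acc 4: bank0 row0 -> HIT
Acc 5: bank0 row2 -> MISS (open row2); precharges=1
Acc 6: bank0 row2 -> HIT
Acc 7: bank0 row0 -> MISS (open row0); precharges=2
Acc 8: bank1 row4 -> MISS (open row4); precharges=3
Acc 9: bank1 row2 -> MISS (open row2); precharges=4
Acc 10: bank0 row2 -> MISS (open row2); precharges=5
Acc 11: bank1 row1 -> MISS (open row1); precharges=6
Acc 12: bank0 row1 -> MISS (open row1); precharges=7
Acc 13: bank0 row0 -> MISS (open row0); precharges=8
Acc 14: bank1 row2 -> MISS (open row2); precharges=9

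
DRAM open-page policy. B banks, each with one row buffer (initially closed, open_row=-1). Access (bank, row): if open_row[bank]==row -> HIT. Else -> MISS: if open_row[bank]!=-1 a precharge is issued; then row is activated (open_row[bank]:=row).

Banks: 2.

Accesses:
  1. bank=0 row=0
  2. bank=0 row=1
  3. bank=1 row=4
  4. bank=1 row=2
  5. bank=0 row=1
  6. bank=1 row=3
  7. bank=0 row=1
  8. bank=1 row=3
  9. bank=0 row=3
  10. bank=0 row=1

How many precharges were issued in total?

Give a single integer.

Answer: 5

Derivation:
Acc 1: bank0 row0 -> MISS (open row0); precharges=0
Acc 2: bank0 row1 -> MISS (open row1); precharges=1
Acc 3: bank1 row4 -> MISS (open row4); precharges=1
Acc 4: bank1 row2 -> MISS (open row2); precharges=2
Acc 5: bank0 row1 -> HIT
Acc 6: bank1 row3 -> MISS (open row3); precharges=3
Acc 7: bank0 row1 -> HIT
Acc 8: bank1 row3 -> HIT
Acc 9: bank0 row3 -> MISS (open row3); precharges=4
Acc 10: bank0 row1 -> MISS (open row1); precharges=5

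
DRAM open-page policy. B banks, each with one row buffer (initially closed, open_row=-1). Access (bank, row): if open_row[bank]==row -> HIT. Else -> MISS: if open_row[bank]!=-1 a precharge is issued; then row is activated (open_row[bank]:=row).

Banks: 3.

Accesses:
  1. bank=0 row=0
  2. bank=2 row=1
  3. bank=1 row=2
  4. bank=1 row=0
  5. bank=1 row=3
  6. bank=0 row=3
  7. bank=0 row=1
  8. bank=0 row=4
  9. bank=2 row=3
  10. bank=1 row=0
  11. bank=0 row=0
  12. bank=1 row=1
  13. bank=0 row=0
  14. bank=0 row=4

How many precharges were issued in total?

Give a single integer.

Acc 1: bank0 row0 -> MISS (open row0); precharges=0
Acc 2: bank2 row1 -> MISS (open row1); precharges=0
Acc 3: bank1 row2 -> MISS (open row2); precharges=0
Acc 4: bank1 row0 -> MISS (open row0); precharges=1
Acc 5: bank1 row3 -> MISS (open row3); precharges=2
Acc 6: bank0 row3 -> MISS (open row3); precharges=3
Acc 7: bank0 row1 -> MISS (open row1); precharges=4
Acc 8: bank0 row4 -> MISS (open row4); precharges=5
Acc 9: bank2 row3 -> MISS (open row3); precharges=6
Acc 10: bank1 row0 -> MISS (open row0); precharges=7
Acc 11: bank0 row0 -> MISS (open row0); precharges=8
Acc 12: bank1 row1 -> MISS (open row1); precharges=9
Acc 13: bank0 row0 -> HIT
Acc 14: bank0 row4 -> MISS (open row4); precharges=10

Answer: 10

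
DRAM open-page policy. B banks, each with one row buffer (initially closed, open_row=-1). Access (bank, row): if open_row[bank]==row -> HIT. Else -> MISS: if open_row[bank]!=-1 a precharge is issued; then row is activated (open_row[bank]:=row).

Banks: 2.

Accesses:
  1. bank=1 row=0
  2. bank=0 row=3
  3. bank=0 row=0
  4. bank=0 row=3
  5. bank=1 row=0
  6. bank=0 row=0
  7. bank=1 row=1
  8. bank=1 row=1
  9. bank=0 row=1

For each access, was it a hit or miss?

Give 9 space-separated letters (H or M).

Answer: M M M M H M M H M

Derivation:
Acc 1: bank1 row0 -> MISS (open row0); precharges=0
Acc 2: bank0 row3 -> MISS (open row3); precharges=0
Acc 3: bank0 row0 -> MISS (open row0); precharges=1
Acc 4: bank0 row3 -> MISS (open row3); precharges=2
Acc 5: bank1 row0 -> HIT
Acc 6: bank0 row0 -> MISS (open row0); precharges=3
Acc 7: bank1 row1 -> MISS (open row1); precharges=4
Acc 8: bank1 row1 -> HIT
Acc 9: bank0 row1 -> MISS (open row1); precharges=5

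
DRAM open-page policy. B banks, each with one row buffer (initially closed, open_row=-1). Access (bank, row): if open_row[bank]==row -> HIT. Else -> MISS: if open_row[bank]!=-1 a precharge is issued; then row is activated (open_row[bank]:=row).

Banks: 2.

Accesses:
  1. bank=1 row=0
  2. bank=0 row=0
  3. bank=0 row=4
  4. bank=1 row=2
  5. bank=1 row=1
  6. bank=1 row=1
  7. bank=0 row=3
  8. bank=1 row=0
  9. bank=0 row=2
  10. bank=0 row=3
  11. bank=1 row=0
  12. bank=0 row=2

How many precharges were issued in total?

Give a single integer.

Answer: 8

Derivation:
Acc 1: bank1 row0 -> MISS (open row0); precharges=0
Acc 2: bank0 row0 -> MISS (open row0); precharges=0
Acc 3: bank0 row4 -> MISS (open row4); precharges=1
Acc 4: bank1 row2 -> MISS (open row2); precharges=2
Acc 5: bank1 row1 -> MISS (open row1); precharges=3
Acc 6: bank1 row1 -> HIT
Acc 7: bank0 row3 -> MISS (open row3); precharges=4
Acc 8: bank1 row0 -> MISS (open row0); precharges=5
Acc 9: bank0 row2 -> MISS (open row2); precharges=6
Acc 10: bank0 row3 -> MISS (open row3); precharges=7
Acc 11: bank1 row0 -> HIT
Acc 12: bank0 row2 -> MISS (open row2); precharges=8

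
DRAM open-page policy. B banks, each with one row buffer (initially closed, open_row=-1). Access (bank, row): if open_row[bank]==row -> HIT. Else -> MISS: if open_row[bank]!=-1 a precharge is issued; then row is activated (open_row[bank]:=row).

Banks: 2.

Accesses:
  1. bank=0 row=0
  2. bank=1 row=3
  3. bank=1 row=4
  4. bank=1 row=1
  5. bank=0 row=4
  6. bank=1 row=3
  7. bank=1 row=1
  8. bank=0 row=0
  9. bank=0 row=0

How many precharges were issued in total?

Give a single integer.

Answer: 6

Derivation:
Acc 1: bank0 row0 -> MISS (open row0); precharges=0
Acc 2: bank1 row3 -> MISS (open row3); precharges=0
Acc 3: bank1 row4 -> MISS (open row4); precharges=1
Acc 4: bank1 row1 -> MISS (open row1); precharges=2
Acc 5: bank0 row4 -> MISS (open row4); precharges=3
Acc 6: bank1 row3 -> MISS (open row3); precharges=4
Acc 7: bank1 row1 -> MISS (open row1); precharges=5
Acc 8: bank0 row0 -> MISS (open row0); precharges=6
Acc 9: bank0 row0 -> HIT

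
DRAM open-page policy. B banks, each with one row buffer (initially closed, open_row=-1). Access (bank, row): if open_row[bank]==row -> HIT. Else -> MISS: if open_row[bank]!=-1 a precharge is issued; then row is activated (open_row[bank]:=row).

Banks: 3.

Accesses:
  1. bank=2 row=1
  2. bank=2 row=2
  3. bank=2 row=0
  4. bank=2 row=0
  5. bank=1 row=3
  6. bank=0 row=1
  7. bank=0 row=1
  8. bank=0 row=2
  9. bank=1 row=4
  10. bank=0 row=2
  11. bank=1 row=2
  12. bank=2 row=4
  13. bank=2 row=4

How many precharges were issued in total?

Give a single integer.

Acc 1: bank2 row1 -> MISS (open row1); precharges=0
Acc 2: bank2 row2 -> MISS (open row2); precharges=1
Acc 3: bank2 row0 -> MISS (open row0); precharges=2
Acc 4: bank2 row0 -> HIT
Acc 5: bank1 row3 -> MISS (open row3); precharges=2
Acc 6: bank0 row1 -> MISS (open row1); precharges=2
Acc 7: bank0 row1 -> HIT
Acc 8: bank0 row2 -> MISS (open row2); precharges=3
Acc 9: bank1 row4 -> MISS (open row4); precharges=4
Acc 10: bank0 row2 -> HIT
Acc 11: bank1 row2 -> MISS (open row2); precharges=5
Acc 12: bank2 row4 -> MISS (open row4); precharges=6
Acc 13: bank2 row4 -> HIT

Answer: 6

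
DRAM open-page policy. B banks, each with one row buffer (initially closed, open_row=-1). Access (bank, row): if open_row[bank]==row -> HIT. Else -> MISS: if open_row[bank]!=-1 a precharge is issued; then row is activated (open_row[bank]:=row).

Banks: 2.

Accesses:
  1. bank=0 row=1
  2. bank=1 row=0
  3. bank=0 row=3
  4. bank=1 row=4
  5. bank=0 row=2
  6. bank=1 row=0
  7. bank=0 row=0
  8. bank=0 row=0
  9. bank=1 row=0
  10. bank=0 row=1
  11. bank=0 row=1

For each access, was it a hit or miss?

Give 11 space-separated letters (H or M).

Answer: M M M M M M M H H M H

Derivation:
Acc 1: bank0 row1 -> MISS (open row1); precharges=0
Acc 2: bank1 row0 -> MISS (open row0); precharges=0
Acc 3: bank0 row3 -> MISS (open row3); precharges=1
Acc 4: bank1 row4 -> MISS (open row4); precharges=2
Acc 5: bank0 row2 -> MISS (open row2); precharges=3
Acc 6: bank1 row0 -> MISS (open row0); precharges=4
Acc 7: bank0 row0 -> MISS (open row0); precharges=5
Acc 8: bank0 row0 -> HIT
Acc 9: bank1 row0 -> HIT
Acc 10: bank0 row1 -> MISS (open row1); precharges=6
Acc 11: bank0 row1 -> HIT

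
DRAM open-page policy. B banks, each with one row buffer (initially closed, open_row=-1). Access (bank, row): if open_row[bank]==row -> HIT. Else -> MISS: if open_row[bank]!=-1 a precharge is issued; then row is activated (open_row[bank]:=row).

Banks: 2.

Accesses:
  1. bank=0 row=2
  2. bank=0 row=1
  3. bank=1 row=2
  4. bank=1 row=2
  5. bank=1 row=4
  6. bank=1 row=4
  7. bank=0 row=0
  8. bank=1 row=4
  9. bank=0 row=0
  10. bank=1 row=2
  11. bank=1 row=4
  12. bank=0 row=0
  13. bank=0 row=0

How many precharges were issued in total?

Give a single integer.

Acc 1: bank0 row2 -> MISS (open row2); precharges=0
Acc 2: bank0 row1 -> MISS (open row1); precharges=1
Acc 3: bank1 row2 -> MISS (open row2); precharges=1
Acc 4: bank1 row2 -> HIT
Acc 5: bank1 row4 -> MISS (open row4); precharges=2
Acc 6: bank1 row4 -> HIT
Acc 7: bank0 row0 -> MISS (open row0); precharges=3
Acc 8: bank1 row4 -> HIT
Acc 9: bank0 row0 -> HIT
Acc 10: bank1 row2 -> MISS (open row2); precharges=4
Acc 11: bank1 row4 -> MISS (open row4); precharges=5
Acc 12: bank0 row0 -> HIT
Acc 13: bank0 row0 -> HIT

Answer: 5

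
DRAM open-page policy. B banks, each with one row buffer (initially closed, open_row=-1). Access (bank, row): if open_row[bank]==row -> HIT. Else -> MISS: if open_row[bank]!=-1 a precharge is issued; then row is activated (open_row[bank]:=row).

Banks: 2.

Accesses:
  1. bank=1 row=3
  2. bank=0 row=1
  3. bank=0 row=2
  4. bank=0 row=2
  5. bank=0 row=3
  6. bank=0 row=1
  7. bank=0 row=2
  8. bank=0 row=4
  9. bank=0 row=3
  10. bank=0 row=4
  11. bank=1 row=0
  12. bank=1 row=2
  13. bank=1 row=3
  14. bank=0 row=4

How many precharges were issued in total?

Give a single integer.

Answer: 10

Derivation:
Acc 1: bank1 row3 -> MISS (open row3); precharges=0
Acc 2: bank0 row1 -> MISS (open row1); precharges=0
Acc 3: bank0 row2 -> MISS (open row2); precharges=1
Acc 4: bank0 row2 -> HIT
Acc 5: bank0 row3 -> MISS (open row3); precharges=2
Acc 6: bank0 row1 -> MISS (open row1); precharges=3
Acc 7: bank0 row2 -> MISS (open row2); precharges=4
Acc 8: bank0 row4 -> MISS (open row4); precharges=5
Acc 9: bank0 row3 -> MISS (open row3); precharges=6
Acc 10: bank0 row4 -> MISS (open row4); precharges=7
Acc 11: bank1 row0 -> MISS (open row0); precharges=8
Acc 12: bank1 row2 -> MISS (open row2); precharges=9
Acc 13: bank1 row3 -> MISS (open row3); precharges=10
Acc 14: bank0 row4 -> HIT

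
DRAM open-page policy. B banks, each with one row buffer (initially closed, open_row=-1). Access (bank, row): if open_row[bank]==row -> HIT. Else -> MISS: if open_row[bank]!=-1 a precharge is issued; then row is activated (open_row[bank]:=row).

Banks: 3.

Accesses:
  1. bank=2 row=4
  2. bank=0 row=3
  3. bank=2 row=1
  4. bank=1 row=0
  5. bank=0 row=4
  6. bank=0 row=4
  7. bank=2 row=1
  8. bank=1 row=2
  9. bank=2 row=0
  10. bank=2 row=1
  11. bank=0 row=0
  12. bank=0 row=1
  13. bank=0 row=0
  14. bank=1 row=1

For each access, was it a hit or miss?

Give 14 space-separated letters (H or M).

Answer: M M M M M H H M M M M M M M

Derivation:
Acc 1: bank2 row4 -> MISS (open row4); precharges=0
Acc 2: bank0 row3 -> MISS (open row3); precharges=0
Acc 3: bank2 row1 -> MISS (open row1); precharges=1
Acc 4: bank1 row0 -> MISS (open row0); precharges=1
Acc 5: bank0 row4 -> MISS (open row4); precharges=2
Acc 6: bank0 row4 -> HIT
Acc 7: bank2 row1 -> HIT
Acc 8: bank1 row2 -> MISS (open row2); precharges=3
Acc 9: bank2 row0 -> MISS (open row0); precharges=4
Acc 10: bank2 row1 -> MISS (open row1); precharges=5
Acc 11: bank0 row0 -> MISS (open row0); precharges=6
Acc 12: bank0 row1 -> MISS (open row1); precharges=7
Acc 13: bank0 row0 -> MISS (open row0); precharges=8
Acc 14: bank1 row1 -> MISS (open row1); precharges=9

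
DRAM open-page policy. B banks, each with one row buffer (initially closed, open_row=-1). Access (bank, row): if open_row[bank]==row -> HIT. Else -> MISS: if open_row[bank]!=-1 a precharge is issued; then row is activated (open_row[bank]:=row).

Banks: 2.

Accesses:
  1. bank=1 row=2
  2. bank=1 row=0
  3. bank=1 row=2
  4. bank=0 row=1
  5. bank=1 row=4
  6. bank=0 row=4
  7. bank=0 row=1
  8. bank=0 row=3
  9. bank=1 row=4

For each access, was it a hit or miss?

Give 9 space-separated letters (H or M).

Acc 1: bank1 row2 -> MISS (open row2); precharges=0
Acc 2: bank1 row0 -> MISS (open row0); precharges=1
Acc 3: bank1 row2 -> MISS (open row2); precharges=2
Acc 4: bank0 row1 -> MISS (open row1); precharges=2
Acc 5: bank1 row4 -> MISS (open row4); precharges=3
Acc 6: bank0 row4 -> MISS (open row4); precharges=4
Acc 7: bank0 row1 -> MISS (open row1); precharges=5
Acc 8: bank0 row3 -> MISS (open row3); precharges=6
Acc 9: bank1 row4 -> HIT

Answer: M M M M M M M M H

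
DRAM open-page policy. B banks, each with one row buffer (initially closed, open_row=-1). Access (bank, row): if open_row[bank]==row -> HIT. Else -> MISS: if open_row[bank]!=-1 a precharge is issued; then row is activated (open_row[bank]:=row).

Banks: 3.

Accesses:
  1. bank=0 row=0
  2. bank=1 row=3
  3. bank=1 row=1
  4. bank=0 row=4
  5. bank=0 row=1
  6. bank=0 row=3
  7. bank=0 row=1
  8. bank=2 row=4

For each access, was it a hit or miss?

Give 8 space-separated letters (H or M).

Acc 1: bank0 row0 -> MISS (open row0); precharges=0
Acc 2: bank1 row3 -> MISS (open row3); precharges=0
Acc 3: bank1 row1 -> MISS (open row1); precharges=1
Acc 4: bank0 row4 -> MISS (open row4); precharges=2
Acc 5: bank0 row1 -> MISS (open row1); precharges=3
Acc 6: bank0 row3 -> MISS (open row3); precharges=4
Acc 7: bank0 row1 -> MISS (open row1); precharges=5
Acc 8: bank2 row4 -> MISS (open row4); precharges=5

Answer: M M M M M M M M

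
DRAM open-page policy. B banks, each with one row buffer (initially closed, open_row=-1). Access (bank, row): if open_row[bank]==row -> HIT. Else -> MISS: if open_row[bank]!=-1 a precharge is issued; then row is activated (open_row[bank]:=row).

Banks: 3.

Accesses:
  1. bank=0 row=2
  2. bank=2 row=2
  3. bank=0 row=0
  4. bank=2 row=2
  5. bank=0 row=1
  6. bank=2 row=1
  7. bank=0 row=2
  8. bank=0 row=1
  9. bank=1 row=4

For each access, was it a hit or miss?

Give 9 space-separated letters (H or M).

Answer: M M M H M M M M M

Derivation:
Acc 1: bank0 row2 -> MISS (open row2); precharges=0
Acc 2: bank2 row2 -> MISS (open row2); precharges=0
Acc 3: bank0 row0 -> MISS (open row0); precharges=1
Acc 4: bank2 row2 -> HIT
Acc 5: bank0 row1 -> MISS (open row1); precharges=2
Acc 6: bank2 row1 -> MISS (open row1); precharges=3
Acc 7: bank0 row2 -> MISS (open row2); precharges=4
Acc 8: bank0 row1 -> MISS (open row1); precharges=5
Acc 9: bank1 row4 -> MISS (open row4); precharges=5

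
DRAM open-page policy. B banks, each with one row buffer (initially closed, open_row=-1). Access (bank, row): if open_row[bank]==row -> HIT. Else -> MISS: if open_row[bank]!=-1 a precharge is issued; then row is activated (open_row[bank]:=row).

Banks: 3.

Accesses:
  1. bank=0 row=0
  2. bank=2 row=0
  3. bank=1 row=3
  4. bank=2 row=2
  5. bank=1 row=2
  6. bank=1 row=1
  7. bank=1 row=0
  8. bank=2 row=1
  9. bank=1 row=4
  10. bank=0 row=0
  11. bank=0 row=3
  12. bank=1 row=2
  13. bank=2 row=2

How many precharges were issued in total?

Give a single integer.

Acc 1: bank0 row0 -> MISS (open row0); precharges=0
Acc 2: bank2 row0 -> MISS (open row0); precharges=0
Acc 3: bank1 row3 -> MISS (open row3); precharges=0
Acc 4: bank2 row2 -> MISS (open row2); precharges=1
Acc 5: bank1 row2 -> MISS (open row2); precharges=2
Acc 6: bank1 row1 -> MISS (open row1); precharges=3
Acc 7: bank1 row0 -> MISS (open row0); precharges=4
Acc 8: bank2 row1 -> MISS (open row1); precharges=5
Acc 9: bank1 row4 -> MISS (open row4); precharges=6
Acc 10: bank0 row0 -> HIT
Acc 11: bank0 row3 -> MISS (open row3); precharges=7
Acc 12: bank1 row2 -> MISS (open row2); precharges=8
Acc 13: bank2 row2 -> MISS (open row2); precharges=9

Answer: 9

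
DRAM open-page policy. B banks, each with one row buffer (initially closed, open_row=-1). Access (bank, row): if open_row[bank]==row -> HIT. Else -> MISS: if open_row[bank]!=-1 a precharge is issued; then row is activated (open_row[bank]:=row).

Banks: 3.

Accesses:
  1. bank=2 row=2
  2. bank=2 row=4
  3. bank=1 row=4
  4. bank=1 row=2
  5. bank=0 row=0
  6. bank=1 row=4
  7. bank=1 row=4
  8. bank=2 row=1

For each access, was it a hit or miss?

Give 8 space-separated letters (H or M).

Answer: M M M M M M H M

Derivation:
Acc 1: bank2 row2 -> MISS (open row2); precharges=0
Acc 2: bank2 row4 -> MISS (open row4); precharges=1
Acc 3: bank1 row4 -> MISS (open row4); precharges=1
Acc 4: bank1 row2 -> MISS (open row2); precharges=2
Acc 5: bank0 row0 -> MISS (open row0); precharges=2
Acc 6: bank1 row4 -> MISS (open row4); precharges=3
Acc 7: bank1 row4 -> HIT
Acc 8: bank2 row1 -> MISS (open row1); precharges=4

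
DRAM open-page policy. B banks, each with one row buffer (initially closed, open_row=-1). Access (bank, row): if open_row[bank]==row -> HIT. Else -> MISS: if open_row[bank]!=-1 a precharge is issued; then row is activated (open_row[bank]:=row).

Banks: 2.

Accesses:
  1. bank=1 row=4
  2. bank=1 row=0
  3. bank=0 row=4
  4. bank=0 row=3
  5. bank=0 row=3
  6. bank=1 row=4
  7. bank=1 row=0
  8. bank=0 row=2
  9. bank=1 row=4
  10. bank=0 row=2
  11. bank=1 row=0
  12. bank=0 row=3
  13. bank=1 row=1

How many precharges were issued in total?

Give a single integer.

Answer: 9

Derivation:
Acc 1: bank1 row4 -> MISS (open row4); precharges=0
Acc 2: bank1 row0 -> MISS (open row0); precharges=1
Acc 3: bank0 row4 -> MISS (open row4); precharges=1
Acc 4: bank0 row3 -> MISS (open row3); precharges=2
Acc 5: bank0 row3 -> HIT
Acc 6: bank1 row4 -> MISS (open row4); precharges=3
Acc 7: bank1 row0 -> MISS (open row0); precharges=4
Acc 8: bank0 row2 -> MISS (open row2); precharges=5
Acc 9: bank1 row4 -> MISS (open row4); precharges=6
Acc 10: bank0 row2 -> HIT
Acc 11: bank1 row0 -> MISS (open row0); precharges=7
Acc 12: bank0 row3 -> MISS (open row3); precharges=8
Acc 13: bank1 row1 -> MISS (open row1); precharges=9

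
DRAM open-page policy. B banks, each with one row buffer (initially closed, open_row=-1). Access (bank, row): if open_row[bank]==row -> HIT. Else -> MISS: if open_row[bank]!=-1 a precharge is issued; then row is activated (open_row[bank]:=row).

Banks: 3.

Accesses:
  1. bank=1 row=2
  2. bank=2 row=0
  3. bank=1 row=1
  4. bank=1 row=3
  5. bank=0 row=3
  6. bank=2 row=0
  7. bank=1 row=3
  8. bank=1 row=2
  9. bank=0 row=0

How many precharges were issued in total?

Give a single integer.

Answer: 4

Derivation:
Acc 1: bank1 row2 -> MISS (open row2); precharges=0
Acc 2: bank2 row0 -> MISS (open row0); precharges=0
Acc 3: bank1 row1 -> MISS (open row1); precharges=1
Acc 4: bank1 row3 -> MISS (open row3); precharges=2
Acc 5: bank0 row3 -> MISS (open row3); precharges=2
Acc 6: bank2 row0 -> HIT
Acc 7: bank1 row3 -> HIT
Acc 8: bank1 row2 -> MISS (open row2); precharges=3
Acc 9: bank0 row0 -> MISS (open row0); precharges=4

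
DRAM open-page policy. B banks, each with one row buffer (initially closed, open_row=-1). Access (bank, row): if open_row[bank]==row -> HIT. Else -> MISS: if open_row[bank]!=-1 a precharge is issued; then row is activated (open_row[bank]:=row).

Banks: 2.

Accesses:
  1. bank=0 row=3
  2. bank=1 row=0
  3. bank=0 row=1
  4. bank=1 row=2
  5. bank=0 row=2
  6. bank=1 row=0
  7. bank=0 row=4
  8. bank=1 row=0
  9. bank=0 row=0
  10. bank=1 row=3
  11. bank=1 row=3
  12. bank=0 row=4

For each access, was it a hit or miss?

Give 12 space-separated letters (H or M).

Acc 1: bank0 row3 -> MISS (open row3); precharges=0
Acc 2: bank1 row0 -> MISS (open row0); precharges=0
Acc 3: bank0 row1 -> MISS (open row1); precharges=1
Acc 4: bank1 row2 -> MISS (open row2); precharges=2
Acc 5: bank0 row2 -> MISS (open row2); precharges=3
Acc 6: bank1 row0 -> MISS (open row0); precharges=4
Acc 7: bank0 row4 -> MISS (open row4); precharges=5
Acc 8: bank1 row0 -> HIT
Acc 9: bank0 row0 -> MISS (open row0); precharges=6
Acc 10: bank1 row3 -> MISS (open row3); precharges=7
Acc 11: bank1 row3 -> HIT
Acc 12: bank0 row4 -> MISS (open row4); precharges=8

Answer: M M M M M M M H M M H M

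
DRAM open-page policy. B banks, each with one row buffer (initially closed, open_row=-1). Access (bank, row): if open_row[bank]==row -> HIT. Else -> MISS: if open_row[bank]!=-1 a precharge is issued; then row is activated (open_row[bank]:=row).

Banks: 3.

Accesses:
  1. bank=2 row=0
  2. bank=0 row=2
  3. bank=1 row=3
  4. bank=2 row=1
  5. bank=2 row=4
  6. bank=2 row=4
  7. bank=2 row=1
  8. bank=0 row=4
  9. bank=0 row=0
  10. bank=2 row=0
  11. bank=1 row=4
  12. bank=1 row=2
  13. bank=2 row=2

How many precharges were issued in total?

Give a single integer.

Answer: 9

Derivation:
Acc 1: bank2 row0 -> MISS (open row0); precharges=0
Acc 2: bank0 row2 -> MISS (open row2); precharges=0
Acc 3: bank1 row3 -> MISS (open row3); precharges=0
Acc 4: bank2 row1 -> MISS (open row1); precharges=1
Acc 5: bank2 row4 -> MISS (open row4); precharges=2
Acc 6: bank2 row4 -> HIT
Acc 7: bank2 row1 -> MISS (open row1); precharges=3
Acc 8: bank0 row4 -> MISS (open row4); precharges=4
Acc 9: bank0 row0 -> MISS (open row0); precharges=5
Acc 10: bank2 row0 -> MISS (open row0); precharges=6
Acc 11: bank1 row4 -> MISS (open row4); precharges=7
Acc 12: bank1 row2 -> MISS (open row2); precharges=8
Acc 13: bank2 row2 -> MISS (open row2); precharges=9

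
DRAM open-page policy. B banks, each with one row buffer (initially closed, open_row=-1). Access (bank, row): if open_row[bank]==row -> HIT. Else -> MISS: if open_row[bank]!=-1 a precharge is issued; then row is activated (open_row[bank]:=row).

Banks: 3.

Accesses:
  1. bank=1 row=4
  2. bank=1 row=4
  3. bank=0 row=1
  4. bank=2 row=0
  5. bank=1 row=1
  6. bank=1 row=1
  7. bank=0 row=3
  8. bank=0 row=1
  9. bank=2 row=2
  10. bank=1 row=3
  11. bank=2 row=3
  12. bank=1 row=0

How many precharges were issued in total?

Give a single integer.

Answer: 7

Derivation:
Acc 1: bank1 row4 -> MISS (open row4); precharges=0
Acc 2: bank1 row4 -> HIT
Acc 3: bank0 row1 -> MISS (open row1); precharges=0
Acc 4: bank2 row0 -> MISS (open row0); precharges=0
Acc 5: bank1 row1 -> MISS (open row1); precharges=1
Acc 6: bank1 row1 -> HIT
Acc 7: bank0 row3 -> MISS (open row3); precharges=2
Acc 8: bank0 row1 -> MISS (open row1); precharges=3
Acc 9: bank2 row2 -> MISS (open row2); precharges=4
Acc 10: bank1 row3 -> MISS (open row3); precharges=5
Acc 11: bank2 row3 -> MISS (open row3); precharges=6
Acc 12: bank1 row0 -> MISS (open row0); precharges=7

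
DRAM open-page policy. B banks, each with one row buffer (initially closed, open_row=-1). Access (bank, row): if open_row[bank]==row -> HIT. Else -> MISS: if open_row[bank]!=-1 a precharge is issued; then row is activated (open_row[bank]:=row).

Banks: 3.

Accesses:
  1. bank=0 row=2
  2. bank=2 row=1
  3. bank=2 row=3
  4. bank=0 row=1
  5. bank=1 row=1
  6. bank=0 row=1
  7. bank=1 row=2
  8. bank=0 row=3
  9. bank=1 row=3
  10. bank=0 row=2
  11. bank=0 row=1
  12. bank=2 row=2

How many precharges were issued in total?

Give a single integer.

Answer: 8

Derivation:
Acc 1: bank0 row2 -> MISS (open row2); precharges=0
Acc 2: bank2 row1 -> MISS (open row1); precharges=0
Acc 3: bank2 row3 -> MISS (open row3); precharges=1
Acc 4: bank0 row1 -> MISS (open row1); precharges=2
Acc 5: bank1 row1 -> MISS (open row1); precharges=2
Acc 6: bank0 row1 -> HIT
Acc 7: bank1 row2 -> MISS (open row2); precharges=3
Acc 8: bank0 row3 -> MISS (open row3); precharges=4
Acc 9: bank1 row3 -> MISS (open row3); precharges=5
Acc 10: bank0 row2 -> MISS (open row2); precharges=6
Acc 11: bank0 row1 -> MISS (open row1); precharges=7
Acc 12: bank2 row2 -> MISS (open row2); precharges=8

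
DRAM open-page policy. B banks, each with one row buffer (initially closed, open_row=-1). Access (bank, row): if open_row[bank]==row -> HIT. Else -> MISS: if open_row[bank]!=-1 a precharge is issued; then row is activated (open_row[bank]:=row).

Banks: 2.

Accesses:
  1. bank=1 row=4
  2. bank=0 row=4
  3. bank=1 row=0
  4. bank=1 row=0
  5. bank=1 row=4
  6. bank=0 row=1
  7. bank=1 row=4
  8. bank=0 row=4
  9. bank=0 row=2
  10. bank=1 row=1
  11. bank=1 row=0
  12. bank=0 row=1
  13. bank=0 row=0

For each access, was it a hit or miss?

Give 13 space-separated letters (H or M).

Answer: M M M H M M H M M M M M M

Derivation:
Acc 1: bank1 row4 -> MISS (open row4); precharges=0
Acc 2: bank0 row4 -> MISS (open row4); precharges=0
Acc 3: bank1 row0 -> MISS (open row0); precharges=1
Acc 4: bank1 row0 -> HIT
Acc 5: bank1 row4 -> MISS (open row4); precharges=2
Acc 6: bank0 row1 -> MISS (open row1); precharges=3
Acc 7: bank1 row4 -> HIT
Acc 8: bank0 row4 -> MISS (open row4); precharges=4
Acc 9: bank0 row2 -> MISS (open row2); precharges=5
Acc 10: bank1 row1 -> MISS (open row1); precharges=6
Acc 11: bank1 row0 -> MISS (open row0); precharges=7
Acc 12: bank0 row1 -> MISS (open row1); precharges=8
Acc 13: bank0 row0 -> MISS (open row0); precharges=9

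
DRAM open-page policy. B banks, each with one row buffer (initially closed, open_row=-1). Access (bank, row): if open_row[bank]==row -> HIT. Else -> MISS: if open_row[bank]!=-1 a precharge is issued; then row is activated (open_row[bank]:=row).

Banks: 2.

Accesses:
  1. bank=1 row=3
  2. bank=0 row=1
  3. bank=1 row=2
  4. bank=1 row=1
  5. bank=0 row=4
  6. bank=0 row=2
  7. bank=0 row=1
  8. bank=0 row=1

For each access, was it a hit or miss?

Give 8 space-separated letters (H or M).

Answer: M M M M M M M H

Derivation:
Acc 1: bank1 row3 -> MISS (open row3); precharges=0
Acc 2: bank0 row1 -> MISS (open row1); precharges=0
Acc 3: bank1 row2 -> MISS (open row2); precharges=1
Acc 4: bank1 row1 -> MISS (open row1); precharges=2
Acc 5: bank0 row4 -> MISS (open row4); precharges=3
Acc 6: bank0 row2 -> MISS (open row2); precharges=4
Acc 7: bank0 row1 -> MISS (open row1); precharges=5
Acc 8: bank0 row1 -> HIT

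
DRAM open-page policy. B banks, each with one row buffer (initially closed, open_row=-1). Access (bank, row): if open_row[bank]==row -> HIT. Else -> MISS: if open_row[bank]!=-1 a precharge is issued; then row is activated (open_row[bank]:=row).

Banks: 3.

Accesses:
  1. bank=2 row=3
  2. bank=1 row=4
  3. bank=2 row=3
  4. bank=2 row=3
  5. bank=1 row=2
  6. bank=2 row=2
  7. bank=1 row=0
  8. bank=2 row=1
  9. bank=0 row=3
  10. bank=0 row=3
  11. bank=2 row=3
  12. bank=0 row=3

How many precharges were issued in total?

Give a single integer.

Answer: 5

Derivation:
Acc 1: bank2 row3 -> MISS (open row3); precharges=0
Acc 2: bank1 row4 -> MISS (open row4); precharges=0
Acc 3: bank2 row3 -> HIT
Acc 4: bank2 row3 -> HIT
Acc 5: bank1 row2 -> MISS (open row2); precharges=1
Acc 6: bank2 row2 -> MISS (open row2); precharges=2
Acc 7: bank1 row0 -> MISS (open row0); precharges=3
Acc 8: bank2 row1 -> MISS (open row1); precharges=4
Acc 9: bank0 row3 -> MISS (open row3); precharges=4
Acc 10: bank0 row3 -> HIT
Acc 11: bank2 row3 -> MISS (open row3); precharges=5
Acc 12: bank0 row3 -> HIT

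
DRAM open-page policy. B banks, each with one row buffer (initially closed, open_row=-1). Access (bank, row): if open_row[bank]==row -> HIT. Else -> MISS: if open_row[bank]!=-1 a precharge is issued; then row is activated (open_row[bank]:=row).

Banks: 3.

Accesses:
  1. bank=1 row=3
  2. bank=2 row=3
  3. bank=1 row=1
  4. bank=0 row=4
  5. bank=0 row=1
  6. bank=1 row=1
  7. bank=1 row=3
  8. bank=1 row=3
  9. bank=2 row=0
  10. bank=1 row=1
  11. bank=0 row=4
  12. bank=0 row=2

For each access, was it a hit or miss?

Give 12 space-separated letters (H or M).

Acc 1: bank1 row3 -> MISS (open row3); precharges=0
Acc 2: bank2 row3 -> MISS (open row3); precharges=0
Acc 3: bank1 row1 -> MISS (open row1); precharges=1
Acc 4: bank0 row4 -> MISS (open row4); precharges=1
Acc 5: bank0 row1 -> MISS (open row1); precharges=2
Acc 6: bank1 row1 -> HIT
Acc 7: bank1 row3 -> MISS (open row3); precharges=3
Acc 8: bank1 row3 -> HIT
Acc 9: bank2 row0 -> MISS (open row0); precharges=4
Acc 10: bank1 row1 -> MISS (open row1); precharges=5
Acc 11: bank0 row4 -> MISS (open row4); precharges=6
Acc 12: bank0 row2 -> MISS (open row2); precharges=7

Answer: M M M M M H M H M M M M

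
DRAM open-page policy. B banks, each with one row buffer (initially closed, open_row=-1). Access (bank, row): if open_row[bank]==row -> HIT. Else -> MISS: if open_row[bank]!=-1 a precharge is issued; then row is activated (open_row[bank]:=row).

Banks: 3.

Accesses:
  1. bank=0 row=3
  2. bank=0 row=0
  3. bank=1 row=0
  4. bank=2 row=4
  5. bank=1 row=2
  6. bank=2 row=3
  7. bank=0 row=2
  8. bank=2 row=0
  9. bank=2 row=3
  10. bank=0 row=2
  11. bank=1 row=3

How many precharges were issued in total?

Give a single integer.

Answer: 7

Derivation:
Acc 1: bank0 row3 -> MISS (open row3); precharges=0
Acc 2: bank0 row0 -> MISS (open row0); precharges=1
Acc 3: bank1 row0 -> MISS (open row0); precharges=1
Acc 4: bank2 row4 -> MISS (open row4); precharges=1
Acc 5: bank1 row2 -> MISS (open row2); precharges=2
Acc 6: bank2 row3 -> MISS (open row3); precharges=3
Acc 7: bank0 row2 -> MISS (open row2); precharges=4
Acc 8: bank2 row0 -> MISS (open row0); precharges=5
Acc 9: bank2 row3 -> MISS (open row3); precharges=6
Acc 10: bank0 row2 -> HIT
Acc 11: bank1 row3 -> MISS (open row3); precharges=7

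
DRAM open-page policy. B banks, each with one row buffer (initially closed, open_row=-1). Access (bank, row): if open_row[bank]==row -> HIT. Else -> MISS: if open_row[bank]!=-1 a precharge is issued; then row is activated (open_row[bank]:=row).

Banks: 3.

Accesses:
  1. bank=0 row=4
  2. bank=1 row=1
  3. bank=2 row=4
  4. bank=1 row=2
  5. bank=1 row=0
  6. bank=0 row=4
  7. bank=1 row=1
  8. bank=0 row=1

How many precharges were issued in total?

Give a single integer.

Answer: 4

Derivation:
Acc 1: bank0 row4 -> MISS (open row4); precharges=0
Acc 2: bank1 row1 -> MISS (open row1); precharges=0
Acc 3: bank2 row4 -> MISS (open row4); precharges=0
Acc 4: bank1 row2 -> MISS (open row2); precharges=1
Acc 5: bank1 row0 -> MISS (open row0); precharges=2
Acc 6: bank0 row4 -> HIT
Acc 7: bank1 row1 -> MISS (open row1); precharges=3
Acc 8: bank0 row1 -> MISS (open row1); precharges=4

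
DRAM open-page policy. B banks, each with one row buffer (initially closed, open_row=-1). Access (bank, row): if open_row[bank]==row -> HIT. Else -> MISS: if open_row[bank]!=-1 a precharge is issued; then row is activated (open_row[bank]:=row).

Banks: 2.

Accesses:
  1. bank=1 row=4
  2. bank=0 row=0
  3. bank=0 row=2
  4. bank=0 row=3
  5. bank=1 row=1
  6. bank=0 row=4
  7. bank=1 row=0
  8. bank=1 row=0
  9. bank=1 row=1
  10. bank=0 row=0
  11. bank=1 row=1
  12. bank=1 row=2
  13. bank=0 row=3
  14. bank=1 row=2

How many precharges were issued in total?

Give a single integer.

Acc 1: bank1 row4 -> MISS (open row4); precharges=0
Acc 2: bank0 row0 -> MISS (open row0); precharges=0
Acc 3: bank0 row2 -> MISS (open row2); precharges=1
Acc 4: bank0 row3 -> MISS (open row3); precharges=2
Acc 5: bank1 row1 -> MISS (open row1); precharges=3
Acc 6: bank0 row4 -> MISS (open row4); precharges=4
Acc 7: bank1 row0 -> MISS (open row0); precharges=5
Acc 8: bank1 row0 -> HIT
Acc 9: bank1 row1 -> MISS (open row1); precharges=6
Acc 10: bank0 row0 -> MISS (open row0); precharges=7
Acc 11: bank1 row1 -> HIT
Acc 12: bank1 row2 -> MISS (open row2); precharges=8
Acc 13: bank0 row3 -> MISS (open row3); precharges=9
Acc 14: bank1 row2 -> HIT

Answer: 9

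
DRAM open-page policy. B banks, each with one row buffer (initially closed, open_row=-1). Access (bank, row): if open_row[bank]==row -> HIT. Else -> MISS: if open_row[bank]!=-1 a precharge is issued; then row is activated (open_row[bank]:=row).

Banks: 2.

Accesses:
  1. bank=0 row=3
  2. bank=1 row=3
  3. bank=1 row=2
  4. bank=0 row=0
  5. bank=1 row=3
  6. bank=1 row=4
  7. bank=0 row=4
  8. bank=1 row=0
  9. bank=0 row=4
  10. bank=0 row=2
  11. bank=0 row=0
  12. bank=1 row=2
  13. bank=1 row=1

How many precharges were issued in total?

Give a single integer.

Answer: 10

Derivation:
Acc 1: bank0 row3 -> MISS (open row3); precharges=0
Acc 2: bank1 row3 -> MISS (open row3); precharges=0
Acc 3: bank1 row2 -> MISS (open row2); precharges=1
Acc 4: bank0 row0 -> MISS (open row0); precharges=2
Acc 5: bank1 row3 -> MISS (open row3); precharges=3
Acc 6: bank1 row4 -> MISS (open row4); precharges=4
Acc 7: bank0 row4 -> MISS (open row4); precharges=5
Acc 8: bank1 row0 -> MISS (open row0); precharges=6
Acc 9: bank0 row4 -> HIT
Acc 10: bank0 row2 -> MISS (open row2); precharges=7
Acc 11: bank0 row0 -> MISS (open row0); precharges=8
Acc 12: bank1 row2 -> MISS (open row2); precharges=9
Acc 13: bank1 row1 -> MISS (open row1); precharges=10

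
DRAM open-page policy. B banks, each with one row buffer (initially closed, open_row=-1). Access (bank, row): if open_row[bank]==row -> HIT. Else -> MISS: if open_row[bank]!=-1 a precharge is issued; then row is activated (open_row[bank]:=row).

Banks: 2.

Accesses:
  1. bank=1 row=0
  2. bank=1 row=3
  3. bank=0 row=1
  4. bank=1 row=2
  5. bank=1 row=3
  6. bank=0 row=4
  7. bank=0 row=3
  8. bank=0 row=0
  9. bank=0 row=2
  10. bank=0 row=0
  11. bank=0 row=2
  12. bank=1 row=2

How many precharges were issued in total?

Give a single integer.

Answer: 10

Derivation:
Acc 1: bank1 row0 -> MISS (open row0); precharges=0
Acc 2: bank1 row3 -> MISS (open row3); precharges=1
Acc 3: bank0 row1 -> MISS (open row1); precharges=1
Acc 4: bank1 row2 -> MISS (open row2); precharges=2
Acc 5: bank1 row3 -> MISS (open row3); precharges=3
Acc 6: bank0 row4 -> MISS (open row4); precharges=4
Acc 7: bank0 row3 -> MISS (open row3); precharges=5
Acc 8: bank0 row0 -> MISS (open row0); precharges=6
Acc 9: bank0 row2 -> MISS (open row2); precharges=7
Acc 10: bank0 row0 -> MISS (open row0); precharges=8
Acc 11: bank0 row2 -> MISS (open row2); precharges=9
Acc 12: bank1 row2 -> MISS (open row2); precharges=10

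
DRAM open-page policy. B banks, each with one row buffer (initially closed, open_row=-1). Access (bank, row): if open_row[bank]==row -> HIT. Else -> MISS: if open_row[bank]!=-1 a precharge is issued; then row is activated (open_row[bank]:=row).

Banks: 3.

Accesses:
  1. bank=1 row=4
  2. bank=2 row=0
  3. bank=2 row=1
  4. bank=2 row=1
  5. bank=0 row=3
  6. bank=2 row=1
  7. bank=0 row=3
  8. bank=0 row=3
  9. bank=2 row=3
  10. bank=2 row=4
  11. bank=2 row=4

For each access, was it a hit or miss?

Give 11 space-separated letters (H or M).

Acc 1: bank1 row4 -> MISS (open row4); precharges=0
Acc 2: bank2 row0 -> MISS (open row0); precharges=0
Acc 3: bank2 row1 -> MISS (open row1); precharges=1
Acc 4: bank2 row1 -> HIT
Acc 5: bank0 row3 -> MISS (open row3); precharges=1
Acc 6: bank2 row1 -> HIT
Acc 7: bank0 row3 -> HIT
Acc 8: bank0 row3 -> HIT
Acc 9: bank2 row3 -> MISS (open row3); precharges=2
Acc 10: bank2 row4 -> MISS (open row4); precharges=3
Acc 11: bank2 row4 -> HIT

Answer: M M M H M H H H M M H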